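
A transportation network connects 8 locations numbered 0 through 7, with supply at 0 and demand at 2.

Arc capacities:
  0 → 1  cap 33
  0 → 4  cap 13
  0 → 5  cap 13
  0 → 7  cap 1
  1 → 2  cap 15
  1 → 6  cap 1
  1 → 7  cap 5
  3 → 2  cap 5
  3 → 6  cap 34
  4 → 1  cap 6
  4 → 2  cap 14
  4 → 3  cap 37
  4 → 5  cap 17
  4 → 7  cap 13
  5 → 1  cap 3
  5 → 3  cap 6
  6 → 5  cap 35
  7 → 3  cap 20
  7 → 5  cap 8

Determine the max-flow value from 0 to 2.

Maximum flow value: 33

augment #1: 0→1→2 bottleneck 15, total now 15
augment #2: 0→4→2 bottleneck 13, total now 28
augment #3: 0→5→3→2 bottleneck 5, total now 33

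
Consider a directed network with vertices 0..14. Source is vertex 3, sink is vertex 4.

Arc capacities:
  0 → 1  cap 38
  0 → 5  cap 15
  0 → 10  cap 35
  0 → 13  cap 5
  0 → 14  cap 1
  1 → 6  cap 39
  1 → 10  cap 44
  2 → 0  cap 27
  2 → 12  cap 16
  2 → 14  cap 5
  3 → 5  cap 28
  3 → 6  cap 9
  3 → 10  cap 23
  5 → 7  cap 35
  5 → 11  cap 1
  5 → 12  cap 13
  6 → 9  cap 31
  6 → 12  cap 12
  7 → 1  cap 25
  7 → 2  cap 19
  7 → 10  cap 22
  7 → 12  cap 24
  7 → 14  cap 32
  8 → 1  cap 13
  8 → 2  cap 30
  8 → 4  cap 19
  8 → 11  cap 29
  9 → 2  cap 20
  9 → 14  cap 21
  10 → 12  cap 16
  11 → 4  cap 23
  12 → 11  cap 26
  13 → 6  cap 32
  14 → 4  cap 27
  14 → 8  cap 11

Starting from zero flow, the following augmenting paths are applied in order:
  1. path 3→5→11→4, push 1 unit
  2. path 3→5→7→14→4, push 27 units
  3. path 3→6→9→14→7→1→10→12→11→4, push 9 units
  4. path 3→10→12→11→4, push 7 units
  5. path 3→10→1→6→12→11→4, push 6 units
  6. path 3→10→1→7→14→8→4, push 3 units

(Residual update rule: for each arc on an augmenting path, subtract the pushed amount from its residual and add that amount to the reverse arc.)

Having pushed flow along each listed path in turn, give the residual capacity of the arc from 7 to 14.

Residual capacity of (7,14): 11

after path 1 (3→5→11→4, push 1): res(7,14)=32
after path 2 (3→5→7→14→4, push 27): res(7,14)=5
after path 3 (3→6→9→14→7→1→10→12→11→4, push 9): res(7,14)=14
after path 4 (3→10→12→11→4, push 7): res(7,14)=14
after path 5 (3→10→1→6→12→11→4, push 6): res(7,14)=14
after path 6 (3→10→1→7→14→8→4, push 3): res(7,14)=11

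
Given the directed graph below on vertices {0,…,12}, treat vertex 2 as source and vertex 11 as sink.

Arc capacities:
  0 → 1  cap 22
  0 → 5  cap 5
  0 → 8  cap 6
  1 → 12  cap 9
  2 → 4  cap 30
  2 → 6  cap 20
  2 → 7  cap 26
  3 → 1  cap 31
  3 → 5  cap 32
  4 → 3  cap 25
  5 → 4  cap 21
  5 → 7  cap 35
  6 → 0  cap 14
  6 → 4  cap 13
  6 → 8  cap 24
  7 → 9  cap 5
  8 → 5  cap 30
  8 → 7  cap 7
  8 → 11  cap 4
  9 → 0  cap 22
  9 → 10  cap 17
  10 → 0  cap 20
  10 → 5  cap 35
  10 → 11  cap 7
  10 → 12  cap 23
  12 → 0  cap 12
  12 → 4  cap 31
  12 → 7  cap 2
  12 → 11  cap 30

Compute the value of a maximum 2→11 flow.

augment #1: 2→6→8→11 bottleneck 4, total now 4
augment #2: 2→7→9→10→11 bottleneck 5, total now 9
augment #3: 2→4→3→1→12→11 bottleneck 9, total now 18

Maximum flow value: 18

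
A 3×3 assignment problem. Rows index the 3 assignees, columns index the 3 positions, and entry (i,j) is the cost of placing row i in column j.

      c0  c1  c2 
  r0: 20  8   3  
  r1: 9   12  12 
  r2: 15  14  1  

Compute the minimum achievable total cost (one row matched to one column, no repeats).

Minimum assignment cost: 18

optimal assignment: row0→col1 (cost 8), row1→col0 (cost 9), row2→col2 (cost 1)
total = 8 + 9 + 1 = 18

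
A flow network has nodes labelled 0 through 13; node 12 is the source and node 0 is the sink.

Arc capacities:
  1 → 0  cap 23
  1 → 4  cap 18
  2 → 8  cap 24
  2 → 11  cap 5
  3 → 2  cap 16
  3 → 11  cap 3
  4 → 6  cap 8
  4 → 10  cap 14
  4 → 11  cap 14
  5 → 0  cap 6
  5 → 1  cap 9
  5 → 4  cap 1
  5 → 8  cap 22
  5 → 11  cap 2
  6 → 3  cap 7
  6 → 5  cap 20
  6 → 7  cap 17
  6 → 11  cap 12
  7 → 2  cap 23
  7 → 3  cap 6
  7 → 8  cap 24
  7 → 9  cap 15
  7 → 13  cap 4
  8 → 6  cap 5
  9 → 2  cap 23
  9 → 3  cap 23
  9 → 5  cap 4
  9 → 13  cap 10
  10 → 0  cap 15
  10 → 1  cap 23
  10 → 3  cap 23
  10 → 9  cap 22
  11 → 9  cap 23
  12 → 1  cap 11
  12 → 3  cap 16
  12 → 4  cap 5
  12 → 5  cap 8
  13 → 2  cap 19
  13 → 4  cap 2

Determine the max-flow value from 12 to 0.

Maximum flow value: 34

augment #1: 12→1→0 bottleneck 11, total now 11
augment #2: 12→5→0 bottleneck 6, total now 17
augment #3: 12→4→10→0 bottleneck 5, total now 22
augment #4: 12→5→1→0 bottleneck 2, total now 24
augment #5: 12→3→11→9→5→1→0 bottleneck 3, total now 27
augment #6: 12→3→2→8→6→5→1→0 bottleneck 4, total now 31
augment #7: 12→3→2→8→6→5→4→10→0 bottleneck 1, total now 32
augment #8: 12→3→2→11→9→13→4→10→0 bottleneck 2, total now 34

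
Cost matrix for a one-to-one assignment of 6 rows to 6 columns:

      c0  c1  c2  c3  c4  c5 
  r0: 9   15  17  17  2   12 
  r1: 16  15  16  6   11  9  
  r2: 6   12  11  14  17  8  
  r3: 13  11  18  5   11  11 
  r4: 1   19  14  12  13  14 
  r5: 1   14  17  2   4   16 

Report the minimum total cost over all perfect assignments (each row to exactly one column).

Minimum assignment cost: 36

optimal assignment: row0→col4 (cost 2), row1→col5 (cost 9), row2→col2 (cost 11), row3→col1 (cost 11), row4→col0 (cost 1), row5→col3 (cost 2)
total = 2 + 9 + 11 + 11 + 1 + 2 = 36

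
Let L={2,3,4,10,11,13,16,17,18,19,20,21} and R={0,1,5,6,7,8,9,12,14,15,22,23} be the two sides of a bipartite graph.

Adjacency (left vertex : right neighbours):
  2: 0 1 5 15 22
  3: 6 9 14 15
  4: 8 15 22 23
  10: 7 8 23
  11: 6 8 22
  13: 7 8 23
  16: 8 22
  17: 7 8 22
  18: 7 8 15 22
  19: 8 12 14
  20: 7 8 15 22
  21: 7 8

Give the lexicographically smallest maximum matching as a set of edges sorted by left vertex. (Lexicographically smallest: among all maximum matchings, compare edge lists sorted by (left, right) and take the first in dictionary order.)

Lex-smallest maximum matching: {(2,0), (3,9), (4,8), (10,7), (11,6), (13,23), (16,22), (18,15), (19,12)}

|M| = 9 (so the lex-smallest maximum matching has 9 edges)
process left vertices in ascending order; for each, take the smallest-labelled available neighbour that still permits 9 edges overall, or leave it unmatched if none does
lex-smallest matching: {2-0, 3-9, 4-8, 10-7, 11-6, 13-23, 16-22, 18-15, 19-12}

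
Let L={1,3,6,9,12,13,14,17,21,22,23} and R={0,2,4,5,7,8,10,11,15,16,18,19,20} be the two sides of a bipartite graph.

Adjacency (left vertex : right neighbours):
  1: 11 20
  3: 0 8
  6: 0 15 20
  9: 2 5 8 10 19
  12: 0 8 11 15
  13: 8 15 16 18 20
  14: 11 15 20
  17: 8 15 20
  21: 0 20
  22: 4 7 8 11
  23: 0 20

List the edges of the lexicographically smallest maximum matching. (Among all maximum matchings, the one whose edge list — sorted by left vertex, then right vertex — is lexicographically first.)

Lex-smallest maximum matching: {(1,11), (3,0), (6,15), (9,2), (12,8), (13,16), (14,20), (22,4)}

|M| = 8 (so the lex-smallest maximum matching has 8 edges)
process left vertices in ascending order; for each, take the smallest-labelled available neighbour that still permits 8 edges overall, or leave it unmatched if none does
lex-smallest matching: {1-11, 3-0, 6-15, 9-2, 12-8, 13-16, 14-20, 22-4}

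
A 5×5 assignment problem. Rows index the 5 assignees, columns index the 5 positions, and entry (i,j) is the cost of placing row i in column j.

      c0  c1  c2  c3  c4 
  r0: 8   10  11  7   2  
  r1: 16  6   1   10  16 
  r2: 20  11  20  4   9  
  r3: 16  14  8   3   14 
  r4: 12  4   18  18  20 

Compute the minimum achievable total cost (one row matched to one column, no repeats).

optimal assignment: row0→col0 (cost 8), row1→col2 (cost 1), row2→col4 (cost 9), row3→col3 (cost 3), row4→col1 (cost 4)
total = 8 + 1 + 9 + 3 + 4 = 25

Minimum assignment cost: 25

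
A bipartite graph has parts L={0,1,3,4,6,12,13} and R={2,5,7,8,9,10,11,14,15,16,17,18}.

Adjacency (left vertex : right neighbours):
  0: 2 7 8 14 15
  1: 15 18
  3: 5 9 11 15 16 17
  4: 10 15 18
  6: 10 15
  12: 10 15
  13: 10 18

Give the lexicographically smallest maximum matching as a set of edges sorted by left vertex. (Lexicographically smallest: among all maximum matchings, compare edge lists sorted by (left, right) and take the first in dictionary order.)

|M| = 5 (so the lex-smallest maximum matching has 5 edges)
process left vertices in ascending order; for each, take the smallest-labelled available neighbour that still permits 5 edges overall, or leave it unmatched if none does
lex-smallest matching: {0-2, 1-15, 3-5, 4-10, 13-18}

Lex-smallest maximum matching: {(0,2), (1,15), (3,5), (4,10), (13,18)}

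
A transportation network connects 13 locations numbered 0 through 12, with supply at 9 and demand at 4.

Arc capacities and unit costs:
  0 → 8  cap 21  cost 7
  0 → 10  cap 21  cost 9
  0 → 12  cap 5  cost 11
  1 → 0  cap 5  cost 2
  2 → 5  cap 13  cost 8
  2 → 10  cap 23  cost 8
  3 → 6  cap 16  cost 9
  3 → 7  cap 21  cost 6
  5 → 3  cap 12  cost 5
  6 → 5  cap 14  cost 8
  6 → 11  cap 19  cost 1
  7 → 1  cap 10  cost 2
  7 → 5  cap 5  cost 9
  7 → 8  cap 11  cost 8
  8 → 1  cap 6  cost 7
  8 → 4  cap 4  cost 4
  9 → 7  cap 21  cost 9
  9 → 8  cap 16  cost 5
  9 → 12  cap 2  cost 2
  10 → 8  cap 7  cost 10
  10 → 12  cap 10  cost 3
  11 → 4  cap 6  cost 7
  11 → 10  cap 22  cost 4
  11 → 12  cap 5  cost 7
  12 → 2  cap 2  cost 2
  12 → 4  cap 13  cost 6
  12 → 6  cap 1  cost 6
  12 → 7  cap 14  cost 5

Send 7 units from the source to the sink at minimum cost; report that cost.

Minimum cost for 7 units: 82

shortest-cost path #1: 9→12→4 push 2 @ unit cost 8 (adds 16)
shortest-cost path #2: 9→8→4 push 4 @ unit cost 9 (adds 36)
shortest-cost path #3: 9→7→1→0→12→4 push 1 @ unit cost 30 (adds 30)
total cost = 82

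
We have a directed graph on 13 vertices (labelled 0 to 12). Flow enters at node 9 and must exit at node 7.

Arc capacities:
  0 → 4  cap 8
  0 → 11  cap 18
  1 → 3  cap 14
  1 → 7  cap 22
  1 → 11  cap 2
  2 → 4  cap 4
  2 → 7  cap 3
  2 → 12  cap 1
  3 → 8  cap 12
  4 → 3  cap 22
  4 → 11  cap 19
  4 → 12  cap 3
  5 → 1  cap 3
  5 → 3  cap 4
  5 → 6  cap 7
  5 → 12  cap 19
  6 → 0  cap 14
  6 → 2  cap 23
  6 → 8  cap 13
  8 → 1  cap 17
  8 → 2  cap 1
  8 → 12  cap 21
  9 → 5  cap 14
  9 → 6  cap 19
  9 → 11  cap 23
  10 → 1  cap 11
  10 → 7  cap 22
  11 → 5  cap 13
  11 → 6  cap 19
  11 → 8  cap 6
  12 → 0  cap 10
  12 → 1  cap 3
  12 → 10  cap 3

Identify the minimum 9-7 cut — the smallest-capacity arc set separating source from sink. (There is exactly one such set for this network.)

Min-cut arcs: {(1,7), (2,7), (12,10)} (total capacity 28)

augment #1: 9→5→1→7 push 3
augment #2: 9→6→2→7 push 3
augment #3: 9→5→12→1→7 push 3
augment #4: 9→5→12→10→7 push 3
augment #5: 9→6→8→1→7 push 13
augment #6: 9→11→8→1→7 push 3
max flow = 28; residual-reachable set from 9 gives S-side
cut edges (S→T): {(1,7), (2,7), (12,10)} total cap 28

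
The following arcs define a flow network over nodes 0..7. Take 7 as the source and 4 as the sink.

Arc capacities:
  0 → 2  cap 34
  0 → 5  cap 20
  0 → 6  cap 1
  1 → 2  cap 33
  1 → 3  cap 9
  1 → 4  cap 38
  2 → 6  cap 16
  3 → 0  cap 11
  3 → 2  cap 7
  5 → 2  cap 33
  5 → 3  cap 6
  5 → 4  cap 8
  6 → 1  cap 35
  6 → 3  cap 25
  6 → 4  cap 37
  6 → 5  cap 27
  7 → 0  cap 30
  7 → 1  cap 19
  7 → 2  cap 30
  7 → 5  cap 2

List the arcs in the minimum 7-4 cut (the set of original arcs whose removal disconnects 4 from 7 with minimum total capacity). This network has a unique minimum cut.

Min-cut arcs: {(0,6), (2,6), (5,4), (7,1)} (total capacity 44)

augment #1: 7→1→4 push 19
augment #2: 7→5→4 push 2
augment #3: 7→0→5→4 push 6
augment #4: 7→0→6→4 push 1
augment #5: 7→2→6→4 push 16
max flow = 44; residual-reachable set from 7 gives S-side
cut edges (S→T): {(0,6), (2,6), (5,4), (7,1)} total cap 44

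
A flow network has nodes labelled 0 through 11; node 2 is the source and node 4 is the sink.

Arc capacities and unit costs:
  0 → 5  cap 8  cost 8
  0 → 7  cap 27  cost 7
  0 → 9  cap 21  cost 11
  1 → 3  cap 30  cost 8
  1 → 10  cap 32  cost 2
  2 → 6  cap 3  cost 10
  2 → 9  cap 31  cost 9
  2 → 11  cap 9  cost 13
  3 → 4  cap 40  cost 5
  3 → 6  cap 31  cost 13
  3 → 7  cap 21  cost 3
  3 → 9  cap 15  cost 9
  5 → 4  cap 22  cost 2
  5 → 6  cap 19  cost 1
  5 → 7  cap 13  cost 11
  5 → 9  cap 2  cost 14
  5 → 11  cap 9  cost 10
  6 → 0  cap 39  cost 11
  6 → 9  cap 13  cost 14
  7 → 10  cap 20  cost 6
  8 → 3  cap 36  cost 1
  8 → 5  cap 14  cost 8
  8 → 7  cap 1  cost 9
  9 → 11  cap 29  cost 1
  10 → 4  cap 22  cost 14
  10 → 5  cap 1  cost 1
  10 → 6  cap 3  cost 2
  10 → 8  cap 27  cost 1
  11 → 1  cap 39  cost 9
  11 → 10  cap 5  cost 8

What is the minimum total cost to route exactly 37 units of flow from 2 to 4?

Minimum cost for 37 units: 1065

shortest-cost path #1: 2→9→11→10→5→4 push 1 @ unit cost 21 (adds 21)
shortest-cost path #2: 2→9→11→10→8→3→4 push 4 @ unit cost 25 (adds 100)
shortest-cost path #3: 2→9→11→1→10→8→3→4 push 23 @ unit cost 28 (adds 644)
shortest-cost path #4: 2→6→0→5→4 push 3 @ unit cost 31 (adds 93)
shortest-cost path #5: 2→9→11→1→3→4 push 1 @ unit cost 32 (adds 32)
shortest-cost path #6: 2→11→1→3→4 push 5 @ unit cost 35 (adds 175)
total cost = 1065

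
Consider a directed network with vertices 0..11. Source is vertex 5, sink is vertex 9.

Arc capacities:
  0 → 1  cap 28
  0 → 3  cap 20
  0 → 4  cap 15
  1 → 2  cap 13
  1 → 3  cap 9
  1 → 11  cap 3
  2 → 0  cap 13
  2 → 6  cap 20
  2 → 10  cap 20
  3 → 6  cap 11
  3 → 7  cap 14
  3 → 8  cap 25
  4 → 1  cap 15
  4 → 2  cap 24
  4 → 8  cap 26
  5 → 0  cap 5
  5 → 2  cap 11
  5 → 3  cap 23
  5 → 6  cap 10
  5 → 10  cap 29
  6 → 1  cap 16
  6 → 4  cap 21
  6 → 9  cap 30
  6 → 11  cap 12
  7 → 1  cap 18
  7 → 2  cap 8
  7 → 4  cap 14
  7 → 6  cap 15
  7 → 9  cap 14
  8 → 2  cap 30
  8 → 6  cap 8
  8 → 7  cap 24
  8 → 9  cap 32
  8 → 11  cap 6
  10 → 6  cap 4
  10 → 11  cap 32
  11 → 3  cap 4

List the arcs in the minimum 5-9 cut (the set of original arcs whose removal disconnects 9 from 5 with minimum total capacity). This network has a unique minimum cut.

augment #1: 5→6→9 push 10
augment #2: 5→2→6→9 push 11
augment #3: 5→3→6→9 push 9
augment #4: 5→3→7→9 push 14
augment #5: 5→0→3→8→9 push 5
augment #6: 5→10→6→3→8→9 push 4
augment #7: 5→10→11→3→8→9 push 4
max flow = 57; residual-reachable set from 5 gives S-side
cut edges (S→T): {(5,0), (5,2), (5,3), (5,6), (10,6), (11,3)} total cap 57

Min-cut arcs: {(5,0), (5,2), (5,3), (5,6), (10,6), (11,3)} (total capacity 57)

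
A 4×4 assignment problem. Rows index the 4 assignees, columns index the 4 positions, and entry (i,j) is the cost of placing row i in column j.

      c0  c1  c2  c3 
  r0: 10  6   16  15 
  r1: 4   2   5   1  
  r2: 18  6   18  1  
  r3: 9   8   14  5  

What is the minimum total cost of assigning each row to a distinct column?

Minimum assignment cost: 21

optimal assignment: row0→col1 (cost 6), row1→col2 (cost 5), row2→col3 (cost 1), row3→col0 (cost 9)
total = 6 + 5 + 1 + 9 = 21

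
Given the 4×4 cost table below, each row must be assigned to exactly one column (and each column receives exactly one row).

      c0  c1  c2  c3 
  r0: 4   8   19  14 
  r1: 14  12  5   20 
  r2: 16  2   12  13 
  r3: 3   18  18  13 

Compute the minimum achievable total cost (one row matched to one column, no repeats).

Minimum assignment cost: 24

one of 2 optimal assignments: row0→col0 (cost 4), row1→col2 (cost 5), row2→col1 (cost 2), row3→col3 (cost 13)
total = 4 + 5 + 2 + 13 = 24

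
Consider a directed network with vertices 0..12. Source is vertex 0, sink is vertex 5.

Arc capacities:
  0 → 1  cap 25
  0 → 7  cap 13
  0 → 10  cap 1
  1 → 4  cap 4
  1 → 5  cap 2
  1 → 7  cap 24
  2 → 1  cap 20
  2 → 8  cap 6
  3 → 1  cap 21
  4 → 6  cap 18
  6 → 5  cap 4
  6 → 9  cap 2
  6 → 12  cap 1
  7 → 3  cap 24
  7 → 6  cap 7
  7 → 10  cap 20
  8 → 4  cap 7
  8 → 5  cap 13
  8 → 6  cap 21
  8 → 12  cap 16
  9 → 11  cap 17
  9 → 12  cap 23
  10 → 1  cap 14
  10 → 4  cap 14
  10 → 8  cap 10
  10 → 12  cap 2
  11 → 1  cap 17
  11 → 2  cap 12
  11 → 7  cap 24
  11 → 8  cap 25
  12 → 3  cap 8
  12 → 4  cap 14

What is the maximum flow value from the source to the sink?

Maximum flow value: 18

augment #1: 0→1→5 bottleneck 2, total now 2
augment #2: 0→7→6→5 bottleneck 4, total now 6
augment #3: 0→10→8→5 bottleneck 1, total now 7
augment #4: 0→7→10→8→5 bottleneck 9, total now 16
augment #5: 0→1→4→6→9→11→8→5 bottleneck 2, total now 18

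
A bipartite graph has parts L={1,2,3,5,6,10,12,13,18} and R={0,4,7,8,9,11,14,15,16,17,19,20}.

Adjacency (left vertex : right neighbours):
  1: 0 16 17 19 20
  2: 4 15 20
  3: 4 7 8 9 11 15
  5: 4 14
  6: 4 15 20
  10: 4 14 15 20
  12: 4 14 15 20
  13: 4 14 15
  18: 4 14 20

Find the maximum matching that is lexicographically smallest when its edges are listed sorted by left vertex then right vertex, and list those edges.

|M| = 6 (so the lex-smallest maximum matching has 6 edges)
process left vertices in ascending order; for each, take the smallest-labelled available neighbour that still permits 6 edges overall, or leave it unmatched if none does
lex-smallest matching: {1-0, 2-4, 3-7, 5-14, 6-15, 10-20}

Lex-smallest maximum matching: {(1,0), (2,4), (3,7), (5,14), (6,15), (10,20)}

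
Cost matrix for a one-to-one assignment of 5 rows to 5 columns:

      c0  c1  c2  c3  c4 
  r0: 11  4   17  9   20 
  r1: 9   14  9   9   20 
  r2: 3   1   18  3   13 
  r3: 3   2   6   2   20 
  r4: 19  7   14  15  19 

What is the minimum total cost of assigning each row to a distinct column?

optimal assignment: row0→col1 (cost 4), row1→col2 (cost 9), row2→col0 (cost 3), row3→col3 (cost 2), row4→col4 (cost 19)
total = 4 + 9 + 3 + 2 + 19 = 37

Minimum assignment cost: 37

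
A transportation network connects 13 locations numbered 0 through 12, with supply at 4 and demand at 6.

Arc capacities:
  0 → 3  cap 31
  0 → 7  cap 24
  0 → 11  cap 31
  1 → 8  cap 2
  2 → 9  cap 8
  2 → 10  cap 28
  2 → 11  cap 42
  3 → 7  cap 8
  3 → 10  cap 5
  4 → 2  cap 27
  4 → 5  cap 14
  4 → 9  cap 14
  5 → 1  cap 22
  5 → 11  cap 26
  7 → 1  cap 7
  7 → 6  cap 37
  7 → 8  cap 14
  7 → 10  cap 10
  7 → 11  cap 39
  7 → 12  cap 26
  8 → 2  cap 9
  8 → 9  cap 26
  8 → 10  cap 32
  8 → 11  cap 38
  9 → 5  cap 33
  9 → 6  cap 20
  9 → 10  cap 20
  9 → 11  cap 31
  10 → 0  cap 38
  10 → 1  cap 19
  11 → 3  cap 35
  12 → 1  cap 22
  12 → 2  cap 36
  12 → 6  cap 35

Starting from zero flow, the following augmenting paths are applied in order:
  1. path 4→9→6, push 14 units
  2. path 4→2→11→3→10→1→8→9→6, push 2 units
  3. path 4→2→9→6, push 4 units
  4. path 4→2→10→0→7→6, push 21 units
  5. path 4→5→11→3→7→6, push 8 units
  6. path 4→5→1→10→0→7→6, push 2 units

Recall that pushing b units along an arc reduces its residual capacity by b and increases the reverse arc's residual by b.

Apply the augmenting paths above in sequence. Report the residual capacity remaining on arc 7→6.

Residual capacity of (7,6): 6

after path 1 (4→9→6, push 14): res(7,6)=37
after path 2 (4→2→11→3→10→1→8→9→6, push 2): res(7,6)=37
after path 3 (4→2→9→6, push 4): res(7,6)=37
after path 4 (4→2→10→0→7→6, push 21): res(7,6)=16
after path 5 (4→5→11→3→7→6, push 8): res(7,6)=8
after path 6 (4→5→1→10→0→7→6, push 2): res(7,6)=6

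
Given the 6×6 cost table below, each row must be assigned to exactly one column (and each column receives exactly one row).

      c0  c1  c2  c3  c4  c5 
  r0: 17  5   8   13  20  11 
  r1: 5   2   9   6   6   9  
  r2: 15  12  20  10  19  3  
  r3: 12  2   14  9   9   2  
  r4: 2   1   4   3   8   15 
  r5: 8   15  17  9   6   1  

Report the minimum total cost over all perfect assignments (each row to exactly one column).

one of 2 optimal assignments: row0→col2 (cost 8), row1→col0 (cost 5), row2→col5 (cost 3), row3→col1 (cost 2), row4→col3 (cost 3), row5→col4 (cost 6)
total = 8 + 5 + 3 + 2 + 3 + 6 = 27

Minimum assignment cost: 27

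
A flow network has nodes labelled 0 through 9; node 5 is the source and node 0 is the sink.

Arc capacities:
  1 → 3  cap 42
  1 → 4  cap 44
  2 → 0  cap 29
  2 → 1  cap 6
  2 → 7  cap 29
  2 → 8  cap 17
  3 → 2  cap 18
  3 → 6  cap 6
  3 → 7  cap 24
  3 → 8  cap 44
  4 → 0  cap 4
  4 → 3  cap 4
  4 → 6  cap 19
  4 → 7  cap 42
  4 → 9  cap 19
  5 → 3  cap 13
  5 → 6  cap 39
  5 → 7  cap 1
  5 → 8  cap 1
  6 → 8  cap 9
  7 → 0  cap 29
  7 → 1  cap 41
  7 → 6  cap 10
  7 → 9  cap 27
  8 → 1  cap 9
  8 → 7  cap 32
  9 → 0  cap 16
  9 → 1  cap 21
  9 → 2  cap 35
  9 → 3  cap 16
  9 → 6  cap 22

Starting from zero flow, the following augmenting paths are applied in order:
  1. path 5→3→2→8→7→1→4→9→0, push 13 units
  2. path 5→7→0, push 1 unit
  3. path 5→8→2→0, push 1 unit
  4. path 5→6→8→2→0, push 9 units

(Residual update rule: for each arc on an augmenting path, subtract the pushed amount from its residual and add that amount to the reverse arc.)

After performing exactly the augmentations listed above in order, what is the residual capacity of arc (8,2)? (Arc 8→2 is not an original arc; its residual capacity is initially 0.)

after path 1 (5→3→2→8→7→1→4→9→0, push 13): res(8,2)=13
after path 2 (5→7→0, push 1): res(8,2)=13
after path 3 (5→8→2→0, push 1): res(8,2)=12
after path 4 (5→6→8→2→0, push 9): res(8,2)=3

Residual capacity of (8,2): 3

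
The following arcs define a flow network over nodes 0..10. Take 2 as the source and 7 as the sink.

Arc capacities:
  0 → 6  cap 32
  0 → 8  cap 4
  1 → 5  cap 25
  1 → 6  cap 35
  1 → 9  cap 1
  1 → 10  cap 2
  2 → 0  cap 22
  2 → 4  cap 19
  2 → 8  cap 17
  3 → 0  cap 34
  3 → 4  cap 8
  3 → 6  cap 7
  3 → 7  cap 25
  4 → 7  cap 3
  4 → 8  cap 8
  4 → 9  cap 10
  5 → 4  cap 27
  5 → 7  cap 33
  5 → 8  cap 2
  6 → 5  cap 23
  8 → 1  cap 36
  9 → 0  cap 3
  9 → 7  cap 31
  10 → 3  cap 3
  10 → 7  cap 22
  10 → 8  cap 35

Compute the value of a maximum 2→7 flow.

Maximum flow value: 49

augment #1: 2→4→7 bottleneck 3, total now 3
augment #2: 2→4→9→7 bottleneck 10, total now 13
augment #3: 2→0→6→5→7 bottleneck 22, total now 35
augment #4: 2→8→1→5→7 bottleneck 11, total now 46
augment #5: 2→8→1→9→7 bottleneck 1, total now 47
augment #6: 2→8→1→10→7 bottleneck 2, total now 49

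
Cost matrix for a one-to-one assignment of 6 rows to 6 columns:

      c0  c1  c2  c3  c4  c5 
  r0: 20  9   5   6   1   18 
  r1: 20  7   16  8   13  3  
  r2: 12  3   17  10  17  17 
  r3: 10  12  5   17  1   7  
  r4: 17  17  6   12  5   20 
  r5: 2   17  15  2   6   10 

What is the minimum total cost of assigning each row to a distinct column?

optimal assignment: row0→col3 (cost 6), row1→col5 (cost 3), row2→col1 (cost 3), row3→col4 (cost 1), row4→col2 (cost 6), row5→col0 (cost 2)
total = 6 + 3 + 3 + 1 + 6 + 2 = 21

Minimum assignment cost: 21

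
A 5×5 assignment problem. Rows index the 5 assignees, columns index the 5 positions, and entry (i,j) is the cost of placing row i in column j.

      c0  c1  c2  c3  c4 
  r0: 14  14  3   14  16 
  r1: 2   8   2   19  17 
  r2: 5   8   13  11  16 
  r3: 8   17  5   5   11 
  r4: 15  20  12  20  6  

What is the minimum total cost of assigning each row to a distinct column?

optimal assignment: row0→col2 (cost 3), row1→col0 (cost 2), row2→col1 (cost 8), row3→col3 (cost 5), row4→col4 (cost 6)
total = 3 + 2 + 8 + 5 + 6 = 24

Minimum assignment cost: 24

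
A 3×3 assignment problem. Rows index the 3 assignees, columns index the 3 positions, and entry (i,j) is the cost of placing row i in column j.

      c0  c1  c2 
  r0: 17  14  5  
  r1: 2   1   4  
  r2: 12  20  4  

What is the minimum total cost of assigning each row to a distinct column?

Minimum assignment cost: 18

optimal assignment: row0→col2 (cost 5), row1→col1 (cost 1), row2→col0 (cost 12)
total = 5 + 1 + 12 = 18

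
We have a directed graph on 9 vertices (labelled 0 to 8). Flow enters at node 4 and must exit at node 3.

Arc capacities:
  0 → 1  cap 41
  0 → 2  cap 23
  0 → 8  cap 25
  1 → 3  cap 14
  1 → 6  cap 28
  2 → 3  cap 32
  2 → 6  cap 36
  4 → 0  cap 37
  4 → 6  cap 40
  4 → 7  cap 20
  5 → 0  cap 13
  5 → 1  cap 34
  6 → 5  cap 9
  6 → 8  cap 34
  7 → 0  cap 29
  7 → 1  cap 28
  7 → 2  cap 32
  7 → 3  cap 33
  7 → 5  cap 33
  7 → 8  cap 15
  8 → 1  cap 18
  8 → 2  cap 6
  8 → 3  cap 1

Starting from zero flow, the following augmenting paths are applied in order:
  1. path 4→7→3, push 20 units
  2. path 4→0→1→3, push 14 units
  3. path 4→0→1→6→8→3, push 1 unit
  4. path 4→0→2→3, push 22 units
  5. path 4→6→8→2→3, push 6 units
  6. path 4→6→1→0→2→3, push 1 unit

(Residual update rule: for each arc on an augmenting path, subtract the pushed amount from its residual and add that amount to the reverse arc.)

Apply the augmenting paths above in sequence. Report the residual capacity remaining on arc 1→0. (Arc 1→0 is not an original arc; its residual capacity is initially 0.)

Residual capacity of (1,0): 14

after path 1 (4→7→3, push 20): res(1,0)=0
after path 2 (4→0→1→3, push 14): res(1,0)=14
after path 3 (4→0→1→6→8→3, push 1): res(1,0)=15
after path 4 (4→0→2→3, push 22): res(1,0)=15
after path 5 (4→6→8→2→3, push 6): res(1,0)=15
after path 6 (4→6→1→0→2→3, push 1): res(1,0)=14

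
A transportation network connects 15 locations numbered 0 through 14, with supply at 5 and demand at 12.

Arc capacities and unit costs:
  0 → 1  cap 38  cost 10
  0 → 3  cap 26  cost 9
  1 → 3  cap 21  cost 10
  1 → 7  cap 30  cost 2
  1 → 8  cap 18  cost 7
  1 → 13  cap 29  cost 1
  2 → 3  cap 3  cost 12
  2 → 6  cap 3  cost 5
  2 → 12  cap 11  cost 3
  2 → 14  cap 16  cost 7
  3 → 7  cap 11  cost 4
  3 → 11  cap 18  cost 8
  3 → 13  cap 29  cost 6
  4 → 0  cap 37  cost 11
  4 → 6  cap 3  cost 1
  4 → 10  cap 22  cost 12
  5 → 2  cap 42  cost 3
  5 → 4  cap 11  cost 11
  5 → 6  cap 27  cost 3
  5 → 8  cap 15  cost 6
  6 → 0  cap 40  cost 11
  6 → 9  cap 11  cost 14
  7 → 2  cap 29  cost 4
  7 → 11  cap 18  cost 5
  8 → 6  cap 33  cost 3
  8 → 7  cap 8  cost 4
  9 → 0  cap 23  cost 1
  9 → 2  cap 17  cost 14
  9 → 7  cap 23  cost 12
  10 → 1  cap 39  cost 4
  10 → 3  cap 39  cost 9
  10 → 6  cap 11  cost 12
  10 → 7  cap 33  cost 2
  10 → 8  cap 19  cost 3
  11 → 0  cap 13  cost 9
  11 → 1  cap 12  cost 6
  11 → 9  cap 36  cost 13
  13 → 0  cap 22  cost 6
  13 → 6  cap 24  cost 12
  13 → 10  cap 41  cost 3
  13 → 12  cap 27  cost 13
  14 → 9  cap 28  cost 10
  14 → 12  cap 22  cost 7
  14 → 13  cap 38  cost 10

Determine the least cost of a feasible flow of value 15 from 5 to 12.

shortest-cost path #1: 5→2→12 push 11 @ unit cost 6 (adds 66)
shortest-cost path #2: 5→2→14→12 push 4 @ unit cost 17 (adds 68)
total cost = 134

Minimum cost for 15 units: 134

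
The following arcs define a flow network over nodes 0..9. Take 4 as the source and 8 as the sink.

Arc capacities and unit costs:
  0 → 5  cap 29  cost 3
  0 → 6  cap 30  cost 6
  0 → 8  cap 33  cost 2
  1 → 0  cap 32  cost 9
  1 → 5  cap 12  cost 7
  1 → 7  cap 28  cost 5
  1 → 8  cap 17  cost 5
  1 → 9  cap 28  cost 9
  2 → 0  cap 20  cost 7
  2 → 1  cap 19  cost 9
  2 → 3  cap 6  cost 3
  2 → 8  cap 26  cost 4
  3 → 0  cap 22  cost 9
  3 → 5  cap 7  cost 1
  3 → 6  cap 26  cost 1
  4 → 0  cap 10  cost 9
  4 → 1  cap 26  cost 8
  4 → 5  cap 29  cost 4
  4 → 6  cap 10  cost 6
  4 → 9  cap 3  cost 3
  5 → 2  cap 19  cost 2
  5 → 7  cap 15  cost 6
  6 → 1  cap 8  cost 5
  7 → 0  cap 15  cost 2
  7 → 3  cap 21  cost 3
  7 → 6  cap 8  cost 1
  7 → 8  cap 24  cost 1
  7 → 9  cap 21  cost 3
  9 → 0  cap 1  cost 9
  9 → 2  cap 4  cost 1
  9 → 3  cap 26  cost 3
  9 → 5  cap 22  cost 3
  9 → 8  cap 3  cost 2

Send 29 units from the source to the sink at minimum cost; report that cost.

Minimum cost for 29 units: 282

shortest-cost path #1: 4→9→8 push 3 @ unit cost 5 (adds 15)
shortest-cost path #2: 4→5→2→8 push 19 @ unit cost 10 (adds 190)
shortest-cost path #3: 4→5→7→8 push 7 @ unit cost 11 (adds 77)
total cost = 282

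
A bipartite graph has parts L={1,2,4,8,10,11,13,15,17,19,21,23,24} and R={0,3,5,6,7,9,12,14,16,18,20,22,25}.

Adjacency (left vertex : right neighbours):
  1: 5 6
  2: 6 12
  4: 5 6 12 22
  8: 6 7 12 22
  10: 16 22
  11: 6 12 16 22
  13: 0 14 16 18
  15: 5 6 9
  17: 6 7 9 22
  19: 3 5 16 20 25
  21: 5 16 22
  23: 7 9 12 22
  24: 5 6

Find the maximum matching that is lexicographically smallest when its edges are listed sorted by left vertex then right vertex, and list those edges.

Lex-smallest maximum matching: {(1,5), (2,6), (4,12), (8,7), (10,16), (11,22), (13,0), (15,9), (19,3)}

|M| = 9 (so the lex-smallest maximum matching has 9 edges)
process left vertices in ascending order; for each, take the smallest-labelled available neighbour that still permits 9 edges overall, or leave it unmatched if none does
lex-smallest matching: {1-5, 2-6, 4-12, 8-7, 10-16, 11-22, 13-0, 15-9, 19-3}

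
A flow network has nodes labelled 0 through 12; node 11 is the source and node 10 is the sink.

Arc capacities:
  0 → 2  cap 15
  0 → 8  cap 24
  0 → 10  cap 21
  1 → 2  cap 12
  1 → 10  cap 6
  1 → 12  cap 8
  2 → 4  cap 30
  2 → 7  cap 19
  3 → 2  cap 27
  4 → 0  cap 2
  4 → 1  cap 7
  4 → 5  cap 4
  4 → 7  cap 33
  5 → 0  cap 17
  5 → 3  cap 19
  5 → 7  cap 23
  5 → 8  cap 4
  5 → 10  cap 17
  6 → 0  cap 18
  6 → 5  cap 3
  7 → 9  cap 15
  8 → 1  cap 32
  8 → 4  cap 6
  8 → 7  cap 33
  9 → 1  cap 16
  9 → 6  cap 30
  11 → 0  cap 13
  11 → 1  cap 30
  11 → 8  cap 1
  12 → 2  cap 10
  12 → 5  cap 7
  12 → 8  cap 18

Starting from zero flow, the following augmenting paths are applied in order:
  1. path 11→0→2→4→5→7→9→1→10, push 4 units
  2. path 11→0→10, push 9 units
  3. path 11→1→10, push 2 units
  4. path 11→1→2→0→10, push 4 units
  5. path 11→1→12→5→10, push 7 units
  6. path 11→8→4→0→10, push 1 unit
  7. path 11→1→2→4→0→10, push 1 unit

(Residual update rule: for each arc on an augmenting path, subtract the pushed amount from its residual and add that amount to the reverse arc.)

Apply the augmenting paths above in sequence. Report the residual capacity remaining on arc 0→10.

after path 1 (11→0→2→4→5→7→9→1→10, push 4): res(0,10)=21
after path 2 (11→0→10, push 9): res(0,10)=12
after path 3 (11→1→10, push 2): res(0,10)=12
after path 4 (11→1→2→0→10, push 4): res(0,10)=8
after path 5 (11→1→12→5→10, push 7): res(0,10)=8
after path 6 (11→8→4→0→10, push 1): res(0,10)=7
after path 7 (11→1→2→4→0→10, push 1): res(0,10)=6

Residual capacity of (0,10): 6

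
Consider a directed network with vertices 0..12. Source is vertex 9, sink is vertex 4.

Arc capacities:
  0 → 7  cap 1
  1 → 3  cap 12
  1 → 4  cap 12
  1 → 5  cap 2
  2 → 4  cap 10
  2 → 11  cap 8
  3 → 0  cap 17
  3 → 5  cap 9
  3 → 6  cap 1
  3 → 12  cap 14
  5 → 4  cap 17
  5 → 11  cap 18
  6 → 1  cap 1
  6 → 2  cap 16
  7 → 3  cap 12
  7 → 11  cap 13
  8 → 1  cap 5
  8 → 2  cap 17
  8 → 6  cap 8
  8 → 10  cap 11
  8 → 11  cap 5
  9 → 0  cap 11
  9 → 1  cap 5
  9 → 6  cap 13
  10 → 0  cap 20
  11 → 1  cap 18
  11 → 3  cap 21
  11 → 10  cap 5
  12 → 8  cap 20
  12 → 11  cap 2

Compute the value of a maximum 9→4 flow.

Maximum flow value: 19

augment #1: 9→1→4 bottleneck 5, total now 5
augment #2: 9→6→1→4 bottleneck 1, total now 6
augment #3: 9→6→2→4 bottleneck 10, total now 16
augment #4: 9→0→7→3→5→4 bottleneck 1, total now 17
augment #5: 9→6→2→11→1→4 bottleneck 2, total now 19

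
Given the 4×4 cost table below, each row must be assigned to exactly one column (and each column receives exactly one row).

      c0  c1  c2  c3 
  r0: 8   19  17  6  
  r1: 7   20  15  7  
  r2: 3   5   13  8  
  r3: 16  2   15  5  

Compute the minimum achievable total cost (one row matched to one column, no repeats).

optimal assignment: row0→col3 (cost 6), row1→col2 (cost 15), row2→col0 (cost 3), row3→col1 (cost 2)
total = 6 + 15 + 3 + 2 = 26

Minimum assignment cost: 26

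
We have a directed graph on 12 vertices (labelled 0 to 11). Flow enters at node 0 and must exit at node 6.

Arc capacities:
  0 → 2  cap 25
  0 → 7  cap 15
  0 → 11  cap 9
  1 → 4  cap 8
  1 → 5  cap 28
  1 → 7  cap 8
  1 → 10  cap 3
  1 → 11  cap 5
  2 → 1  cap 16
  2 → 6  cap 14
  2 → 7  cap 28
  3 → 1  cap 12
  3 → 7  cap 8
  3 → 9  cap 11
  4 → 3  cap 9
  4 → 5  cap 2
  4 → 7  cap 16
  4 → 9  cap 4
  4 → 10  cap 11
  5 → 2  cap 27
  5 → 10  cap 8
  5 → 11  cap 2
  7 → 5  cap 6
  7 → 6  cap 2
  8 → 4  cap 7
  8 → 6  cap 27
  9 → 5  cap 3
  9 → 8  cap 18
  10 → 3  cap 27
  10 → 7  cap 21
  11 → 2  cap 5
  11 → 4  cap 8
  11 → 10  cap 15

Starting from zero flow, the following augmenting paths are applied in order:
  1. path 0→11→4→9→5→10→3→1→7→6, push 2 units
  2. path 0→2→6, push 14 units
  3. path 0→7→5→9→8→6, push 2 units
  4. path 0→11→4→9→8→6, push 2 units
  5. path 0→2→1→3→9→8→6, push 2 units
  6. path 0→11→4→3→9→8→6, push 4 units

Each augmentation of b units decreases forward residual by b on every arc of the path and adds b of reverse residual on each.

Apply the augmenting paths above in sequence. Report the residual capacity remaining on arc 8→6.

after path 1 (0→11→4→9→5→10→3→1→7→6, push 2): res(8,6)=27
after path 2 (0→2→6, push 14): res(8,6)=27
after path 3 (0→7→5→9→8→6, push 2): res(8,6)=25
after path 4 (0→11→4→9→8→6, push 2): res(8,6)=23
after path 5 (0→2→1→3→9→8→6, push 2): res(8,6)=21
after path 6 (0→11→4→3→9→8→6, push 4): res(8,6)=17

Residual capacity of (8,6): 17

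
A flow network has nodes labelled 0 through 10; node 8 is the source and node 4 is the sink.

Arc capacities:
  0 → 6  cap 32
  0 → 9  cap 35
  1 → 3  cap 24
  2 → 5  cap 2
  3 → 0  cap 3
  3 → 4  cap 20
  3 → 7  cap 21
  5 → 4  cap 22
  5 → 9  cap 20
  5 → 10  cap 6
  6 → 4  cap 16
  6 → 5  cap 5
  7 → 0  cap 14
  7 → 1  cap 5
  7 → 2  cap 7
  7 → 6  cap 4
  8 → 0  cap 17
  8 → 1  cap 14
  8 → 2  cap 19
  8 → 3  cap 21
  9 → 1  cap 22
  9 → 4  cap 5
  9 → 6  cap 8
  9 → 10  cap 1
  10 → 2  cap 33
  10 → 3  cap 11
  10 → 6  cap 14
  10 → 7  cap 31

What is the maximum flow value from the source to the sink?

Maximum flow value: 48

augment #1: 8→3→4 bottleneck 20, total now 20
augment #2: 8→0→6→4 bottleneck 16, total now 36
augment #3: 8→0→9→4 bottleneck 1, total now 37
augment #4: 8→2→5→4 bottleneck 2, total now 39
augment #5: 8→3→0→9→4 bottleneck 1, total now 40
augment #6: 8→1→3→0→9→4 bottleneck 2, total now 42
augment #7: 8→1→3→7→0→9→4 bottleneck 1, total now 43
augment #8: 8→1→3→7→6→5→4 bottleneck 4, total now 47
augment #9: 8→1→3→7→0→6→5→4 bottleneck 1, total now 48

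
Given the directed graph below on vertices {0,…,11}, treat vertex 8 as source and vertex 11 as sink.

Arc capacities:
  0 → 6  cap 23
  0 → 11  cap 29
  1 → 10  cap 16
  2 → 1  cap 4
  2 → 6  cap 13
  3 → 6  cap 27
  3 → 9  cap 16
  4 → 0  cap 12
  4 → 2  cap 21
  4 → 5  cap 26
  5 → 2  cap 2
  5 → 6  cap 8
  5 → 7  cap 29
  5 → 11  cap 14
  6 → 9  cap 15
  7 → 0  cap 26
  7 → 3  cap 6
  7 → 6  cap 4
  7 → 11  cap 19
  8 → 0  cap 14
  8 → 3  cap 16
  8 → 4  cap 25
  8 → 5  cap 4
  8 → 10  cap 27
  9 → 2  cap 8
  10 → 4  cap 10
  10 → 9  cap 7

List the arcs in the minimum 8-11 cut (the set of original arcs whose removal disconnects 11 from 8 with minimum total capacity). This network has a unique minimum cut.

augment #1: 8→0→11 push 14
augment #2: 8→5→11 push 4
augment #3: 8→4→0→11 push 12
augment #4: 8→4→5→11 push 10
augment #5: 8→4→5→7→11 push 3
augment #6: 8→10→4→5→7→11 push 10
max flow = 53; residual-reachable set from 8 gives S-side
cut edges (S→T): {(8,0), (8,4), (8,5), (10,4)} total cap 53

Min-cut arcs: {(8,0), (8,4), (8,5), (10,4)} (total capacity 53)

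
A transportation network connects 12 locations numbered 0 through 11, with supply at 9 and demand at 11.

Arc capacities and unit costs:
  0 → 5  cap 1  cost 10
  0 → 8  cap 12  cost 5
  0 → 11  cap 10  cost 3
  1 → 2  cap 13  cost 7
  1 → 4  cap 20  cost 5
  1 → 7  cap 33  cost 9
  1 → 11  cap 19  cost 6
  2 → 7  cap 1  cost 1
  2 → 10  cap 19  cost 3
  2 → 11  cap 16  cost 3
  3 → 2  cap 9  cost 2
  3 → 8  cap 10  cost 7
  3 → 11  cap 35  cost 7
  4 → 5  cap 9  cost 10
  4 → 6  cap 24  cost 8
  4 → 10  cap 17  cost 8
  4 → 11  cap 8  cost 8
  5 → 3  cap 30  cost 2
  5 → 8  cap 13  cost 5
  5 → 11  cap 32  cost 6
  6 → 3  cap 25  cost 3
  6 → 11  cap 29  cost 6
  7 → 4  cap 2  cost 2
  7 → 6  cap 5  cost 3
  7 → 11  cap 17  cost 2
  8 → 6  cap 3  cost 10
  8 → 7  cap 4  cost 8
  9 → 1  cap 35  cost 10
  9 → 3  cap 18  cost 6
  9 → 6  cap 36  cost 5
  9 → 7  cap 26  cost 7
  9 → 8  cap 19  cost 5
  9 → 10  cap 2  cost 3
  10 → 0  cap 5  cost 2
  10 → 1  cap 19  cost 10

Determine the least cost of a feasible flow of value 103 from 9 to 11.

Minimum cost for 103 units: 1327

shortest-cost path #1: 9→10→0→11 push 2 @ unit cost 8 (adds 16)
shortest-cost path #2: 9→7→11 push 17 @ unit cost 9 (adds 153)
shortest-cost path #3: 9→6→11 push 29 @ unit cost 11 (adds 319)
shortest-cost path #4: 9→3→2→11 push 9 @ unit cost 11 (adds 99)
shortest-cost path #5: 9→3→11 push 9 @ unit cost 13 (adds 117)
shortest-cost path #6: 9→6→3→11 push 7 @ unit cost 15 (adds 105)
shortest-cost path #7: 9→1→11 push 19 @ unit cost 16 (adds 304)
shortest-cost path #8: 9→7→4→11 push 2 @ unit cost 17 (adds 34)
shortest-cost path #9: 9→1→2→11 push 7 @ unit cost 20 (adds 140)
shortest-cost path #10: 9→7→6→3→11 push 2 @ unit cost 20 (adds 40)
total cost = 1327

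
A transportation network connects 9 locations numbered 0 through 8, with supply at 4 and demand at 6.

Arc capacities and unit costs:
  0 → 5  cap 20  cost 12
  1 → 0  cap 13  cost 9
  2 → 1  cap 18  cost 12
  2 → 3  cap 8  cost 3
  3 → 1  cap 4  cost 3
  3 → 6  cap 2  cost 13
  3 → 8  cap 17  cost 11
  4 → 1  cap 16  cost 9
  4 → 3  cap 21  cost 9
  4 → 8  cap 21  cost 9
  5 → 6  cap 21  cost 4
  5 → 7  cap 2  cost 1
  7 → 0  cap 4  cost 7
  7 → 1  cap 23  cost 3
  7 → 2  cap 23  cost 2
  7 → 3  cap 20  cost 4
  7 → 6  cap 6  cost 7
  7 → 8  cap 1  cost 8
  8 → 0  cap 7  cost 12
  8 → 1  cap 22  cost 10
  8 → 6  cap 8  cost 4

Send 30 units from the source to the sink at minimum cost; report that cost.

shortest-cost path #1: 4→8→6 push 8 @ unit cost 13 (adds 104)
shortest-cost path #2: 4→3→6 push 2 @ unit cost 22 (adds 44)
shortest-cost path #3: 4→1→0→5→6 push 13 @ unit cost 34 (adds 442)
shortest-cost path #4: 4→8→0→5→6 push 7 @ unit cost 37 (adds 259)
total cost = 849

Minimum cost for 30 units: 849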